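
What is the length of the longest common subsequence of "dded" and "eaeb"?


LCS of "dded" and "eaeb"
DP table:
           e    a    e    b
      0    0    0    0    0
  d   0    0    0    0    0
  d   0    0    0    0    0
  e   0    1    1    1    1
  d   0    1    1    1    1
LCS length = dp[4][4] = 1

1


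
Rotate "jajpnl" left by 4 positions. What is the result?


Input: "jajpnl", rotate left by 4
First 4 characters: "jajp"
Remaining characters: "nl"
Concatenate remaining + first: "nl" + "jajp" = "nljajp"

nljajp


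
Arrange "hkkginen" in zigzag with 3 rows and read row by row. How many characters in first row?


Zigzag "hkkginen" into 3 rows:
Placing characters:
  'h' => row 0
  'k' => row 1
  'k' => row 2
  'g' => row 1
  'i' => row 0
  'n' => row 1
  'e' => row 2
  'n' => row 1
Rows:
  Row 0: "hi"
  Row 1: "kgnn"
  Row 2: "ke"
First row length: 2

2


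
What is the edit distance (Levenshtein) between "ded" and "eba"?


Computing edit distance: "ded" -> "eba"
DP table:
           e    b    a
      0    1    2    3
  d   1    1    2    3
  e   2    1    2    3
  d   3    2    2    3
Edit distance = dp[3][3] = 3

3


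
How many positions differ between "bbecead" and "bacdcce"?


Comparing "bbecead" and "bacdcce" position by position:
  Position 0: 'b' vs 'b' => same
  Position 1: 'b' vs 'a' => DIFFER
  Position 2: 'e' vs 'c' => DIFFER
  Position 3: 'c' vs 'd' => DIFFER
  Position 4: 'e' vs 'c' => DIFFER
  Position 5: 'a' vs 'c' => DIFFER
  Position 6: 'd' vs 'e' => DIFFER
Positions that differ: 6

6


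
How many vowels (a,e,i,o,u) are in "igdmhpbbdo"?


Input: igdmhpbbdo
Checking each character:
  'i' at position 0: vowel (running total: 1)
  'g' at position 1: consonant
  'd' at position 2: consonant
  'm' at position 3: consonant
  'h' at position 4: consonant
  'p' at position 5: consonant
  'b' at position 6: consonant
  'b' at position 7: consonant
  'd' at position 8: consonant
  'o' at position 9: vowel (running total: 2)
Total vowels: 2

2


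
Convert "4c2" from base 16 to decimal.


Input: "4c2" in base 16
Positional expansion:
  Digit '4' (value 4) x 16^2 = 1024
  Digit 'c' (value 12) x 16^1 = 192
  Digit '2' (value 2) x 16^0 = 2
Sum = 1218

1218


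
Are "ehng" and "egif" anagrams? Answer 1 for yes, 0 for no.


Strings: "ehng", "egif"
Sorted first:  eghn
Sorted second: efgi
Differ at position 1: 'g' vs 'f' => not anagrams

0


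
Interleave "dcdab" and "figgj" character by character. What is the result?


Interleaving "dcdab" and "figgj":
  Position 0: 'd' from first, 'f' from second => "df"
  Position 1: 'c' from first, 'i' from second => "ci"
  Position 2: 'd' from first, 'g' from second => "dg"
  Position 3: 'a' from first, 'g' from second => "ag"
  Position 4: 'b' from first, 'j' from second => "bj"
Result: dfcidgagbj

dfcidgagbj


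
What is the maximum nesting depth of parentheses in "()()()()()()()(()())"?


Input: "()()()()()()()(()())"
Tracking depth:
  Position 0 '(': depth becomes 1
  Position 1 ')': depth becomes 0
  Position 2 '(': depth becomes 1
  Position 3 ')': depth becomes 0
  Position 4 '(': depth becomes 1
  Position 5 ')': depth becomes 0
  Position 6 '(': depth becomes 1
  Position 7 ')': depth becomes 0
  Position 8 '(': depth becomes 1
  Position 9 ')': depth becomes 0
  Position 10 '(': depth becomes 1
  Position 11 ')': depth becomes 0
  Position 12 '(': depth becomes 1
  Position 13 ')': depth becomes 0
  Position 14 '(': depth becomes 1
  Position 15 '(': depth becomes 2
  Position 16 ')': depth becomes 1
  Position 17 '(': depth becomes 2
  Position 18 ')': depth becomes 1
  Position 19 ')': depth becomes 0
Maximum depth reached: 2

2


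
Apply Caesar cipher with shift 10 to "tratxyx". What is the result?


Caesar cipher: shift "tratxyx" by 10
  't' (pos 19) + 10 = pos 3 = 'd'
  'r' (pos 17) + 10 = pos 1 = 'b'
  'a' (pos 0) + 10 = pos 10 = 'k'
  't' (pos 19) + 10 = pos 3 = 'd'
  'x' (pos 23) + 10 = pos 7 = 'h'
  'y' (pos 24) + 10 = pos 8 = 'i'
  'x' (pos 23) + 10 = pos 7 = 'h'
Result: dbkdhih

dbkdhih


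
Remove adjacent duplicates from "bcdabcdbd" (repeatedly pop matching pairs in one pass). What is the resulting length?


Input: bcdabcdbd
Stack-based adjacent duplicate removal:
  Read 'b': push. Stack: b
  Read 'c': push. Stack: bc
  Read 'd': push. Stack: bcd
  Read 'a': push. Stack: bcda
  Read 'b': push. Stack: bcdab
  Read 'c': push. Stack: bcdabc
  Read 'd': push. Stack: bcdabcd
  Read 'b': push. Stack: bcdabcdb
  Read 'd': push. Stack: bcdabcdbd
Final stack: "bcdabcdbd" (length 9)

9


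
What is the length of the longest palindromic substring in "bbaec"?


Input: "bbaec"
Checking substrings for palindromes:
  [0:2] "bb" (len 2) => palindrome
Longest palindromic substring: "bb" with length 2

2


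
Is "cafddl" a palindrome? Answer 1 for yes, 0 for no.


Input: cafddl
Reversed: lddfac
  Compare pos 0 ('c') with pos 5 ('l'): MISMATCH
  Compare pos 1 ('a') with pos 4 ('d'): MISMATCH
  Compare pos 2 ('f') with pos 3 ('d'): MISMATCH
Result: not a palindrome

0


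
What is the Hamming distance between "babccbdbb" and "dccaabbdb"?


Comparing "babccbdbb" and "dccaabbdb" position by position:
  Position 0: 'b' vs 'd' => differ
  Position 1: 'a' vs 'c' => differ
  Position 2: 'b' vs 'c' => differ
  Position 3: 'c' vs 'a' => differ
  Position 4: 'c' vs 'a' => differ
  Position 5: 'b' vs 'b' => same
  Position 6: 'd' vs 'b' => differ
  Position 7: 'b' vs 'd' => differ
  Position 8: 'b' vs 'b' => same
Total differences (Hamming distance): 7

7


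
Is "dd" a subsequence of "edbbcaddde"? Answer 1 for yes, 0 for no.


Check if "dd" is a subsequence of "edbbcaddde"
Greedy scan:
  Position 0 ('e'): no match needed
  Position 1 ('d'): matches sub[0] = 'd'
  Position 2 ('b'): no match needed
  Position 3 ('b'): no match needed
  Position 4 ('c'): no match needed
  Position 5 ('a'): no match needed
  Position 6 ('d'): matches sub[1] = 'd'
  Position 7 ('d'): no match needed
  Position 8 ('d'): no match needed
  Position 9 ('e'): no match needed
All 2 characters matched => is a subsequence

1


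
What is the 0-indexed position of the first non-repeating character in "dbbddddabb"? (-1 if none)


Input: dbbddddabb
Character frequencies:
  'a': 1
  'b': 4
  'd': 5
Scanning left to right for freq == 1:
  Position 0 ('d'): freq=5, skip
  Position 1 ('b'): freq=4, skip
  Position 2 ('b'): freq=4, skip
  Position 3 ('d'): freq=5, skip
  Position 4 ('d'): freq=5, skip
  Position 5 ('d'): freq=5, skip
  Position 6 ('d'): freq=5, skip
  Position 7 ('a'): unique! => answer = 7

7


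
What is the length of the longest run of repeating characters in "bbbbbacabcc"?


Input: "bbbbbacabcc"
Scanning for longest run:
  Position 1 ('b'): continues run of 'b', length=2
  Position 2 ('b'): continues run of 'b', length=3
  Position 3 ('b'): continues run of 'b', length=4
  Position 4 ('b'): continues run of 'b', length=5
  Position 5 ('a'): new char, reset run to 1
  Position 6 ('c'): new char, reset run to 1
  Position 7 ('a'): new char, reset run to 1
  Position 8 ('b'): new char, reset run to 1
  Position 9 ('c'): new char, reset run to 1
  Position 10 ('c'): continues run of 'c', length=2
Longest run: 'b' with length 5

5


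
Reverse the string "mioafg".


Input: mioafg
Reading characters right to left:
  Position 5: 'g'
  Position 4: 'f'
  Position 3: 'a'
  Position 2: 'o'
  Position 1: 'i'
  Position 0: 'm'
Reversed: gfaoim

gfaoim


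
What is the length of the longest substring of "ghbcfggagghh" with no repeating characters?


Input: "ghbcfggagghh"
Sliding window (track last position of each char):
  Position 0 ('g'): window [0,0] length 1 -- new best
  Position 1 ('h'): window [0,1] length 2 -- new best
  Position 2 ('b'): window [0,2] length 3 -- new best
  Position 3 ('c'): window [0,3] length 4 -- new best
  Position 4 ('f'): window [0,4] length 5 -- new best
  Position 5 ('g'): repeat (last at 0), move window start to 1
  Position 5 ('g'): window [1,5] length 5
  Position 6 ('g'): repeat (last at 5), move window start to 6
  Position 6 ('g'): window [6,6] length 1
  Position 7 ('a'): window [6,7] length 2
  Position 8 ('g'): repeat (last at 6), move window start to 7
  Position 8 ('g'): window [7,8] length 2
  Position 9 ('g'): repeat (last at 8), move window start to 9
  Position 9 ('g'): window [9,9] length 1
  Position 10 ('h'): window [9,10] length 2
  Position 11 ('h'): repeat (last at 10), move window start to 11
  Position 11 ('h'): window [11,11] length 1
Longest substring with no repeats: "ghbcf" with length 5

5


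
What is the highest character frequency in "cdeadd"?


Input: cdeadd
Character counts:
  'a': 1
  'c': 1
  'd': 3
  'e': 1
Maximum frequency: 3

3


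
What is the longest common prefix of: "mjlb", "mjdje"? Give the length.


Words: mjlb, mjdje
  Position 0: all 'm' => match
  Position 1: all 'j' => match
  Position 2: ('l', 'd') => mismatch, stop
LCP = "mj" (length 2)

2


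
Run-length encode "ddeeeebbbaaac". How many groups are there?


Input: ddeeeebbbaaac
Scanning for consecutive runs:
  Group 1: 'd' x 2 (positions 0-1)
  Group 2: 'e' x 4 (positions 2-5)
  Group 3: 'b' x 3 (positions 6-8)
  Group 4: 'a' x 3 (positions 9-11)
  Group 5: 'c' x 1 (positions 12-12)
Total groups: 5

5


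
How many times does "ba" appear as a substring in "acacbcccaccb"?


Searching for "ba" in "acacbcccaccb"
Scanning each position:
  Position 0: "ac" => no
  Position 1: "ca" => no
  Position 2: "ac" => no
  Position 3: "cb" => no
  Position 4: "bc" => no
  Position 5: "cc" => no
  Position 6: "cc" => no
  Position 7: "ca" => no
  Position 8: "ac" => no
  Position 9: "cc" => no
  Position 10: "cb" => no
Total occurrences: 0

0


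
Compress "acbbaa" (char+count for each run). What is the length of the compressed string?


Input: acbbaa
Runs:
  'a' x 1 => "a1"
  'c' x 1 => "c1"
  'b' x 2 => "b2"
  'a' x 2 => "a2"
Compressed: "a1c1b2a2"
Compressed length: 8

8


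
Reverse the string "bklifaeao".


Input: bklifaeao
Reading characters right to left:
  Position 8: 'o'
  Position 7: 'a'
  Position 6: 'e'
  Position 5: 'a'
  Position 4: 'f'
  Position 3: 'i'
  Position 2: 'l'
  Position 1: 'k'
  Position 0: 'b'
Reversed: oaeafilkb

oaeafilkb


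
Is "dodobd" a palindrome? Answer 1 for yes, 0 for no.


Input: dodobd
Reversed: dbodod
  Compare pos 0 ('d') with pos 5 ('d'): match
  Compare pos 1 ('o') with pos 4 ('b'): MISMATCH
  Compare pos 2 ('d') with pos 3 ('o'): MISMATCH
Result: not a palindrome

0


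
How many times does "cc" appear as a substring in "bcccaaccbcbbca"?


Searching for "cc" in "bcccaaccbcbbca"
Scanning each position:
  Position 0: "bc" => no
  Position 1: "cc" => MATCH
  Position 2: "cc" => MATCH
  Position 3: "ca" => no
  Position 4: "aa" => no
  Position 5: "ac" => no
  Position 6: "cc" => MATCH
  Position 7: "cb" => no
  Position 8: "bc" => no
  Position 9: "cb" => no
  Position 10: "bb" => no
  Position 11: "bc" => no
  Position 12: "ca" => no
Total occurrences: 3

3


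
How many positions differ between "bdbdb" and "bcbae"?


Comparing "bdbdb" and "bcbae" position by position:
  Position 0: 'b' vs 'b' => same
  Position 1: 'd' vs 'c' => DIFFER
  Position 2: 'b' vs 'b' => same
  Position 3: 'd' vs 'a' => DIFFER
  Position 4: 'b' vs 'e' => DIFFER
Positions that differ: 3

3


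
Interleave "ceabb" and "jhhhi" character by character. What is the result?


Interleaving "ceabb" and "jhhhi":
  Position 0: 'c' from first, 'j' from second => "cj"
  Position 1: 'e' from first, 'h' from second => "eh"
  Position 2: 'a' from first, 'h' from second => "ah"
  Position 3: 'b' from first, 'h' from second => "bh"
  Position 4: 'b' from first, 'i' from second => "bi"
Result: cjehahbhbi

cjehahbhbi


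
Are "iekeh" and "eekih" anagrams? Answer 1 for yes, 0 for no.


Strings: "iekeh", "eekih"
Sorted first:  eehik
Sorted second: eehik
Sorted forms match => anagrams

1


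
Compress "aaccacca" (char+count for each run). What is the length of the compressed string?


Input: aaccacca
Runs:
  'a' x 2 => "a2"
  'c' x 2 => "c2"
  'a' x 1 => "a1"
  'c' x 2 => "c2"
  'a' x 1 => "a1"
Compressed: "a2c2a1c2a1"
Compressed length: 10

10


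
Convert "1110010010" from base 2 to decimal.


Input: "1110010010" in base 2
Positional expansion:
  Digit '1' (value 1) x 2^9 = 512
  Digit '1' (value 1) x 2^8 = 256
  Digit '1' (value 1) x 2^7 = 128
  Digit '0' (value 0) x 2^6 = 0
  Digit '0' (value 0) x 2^5 = 0
  Digit '1' (value 1) x 2^4 = 16
  Digit '0' (value 0) x 2^3 = 0
  Digit '0' (value 0) x 2^2 = 0
  Digit '1' (value 1) x 2^1 = 2
  Digit '0' (value 0) x 2^0 = 0
Sum = 914

914


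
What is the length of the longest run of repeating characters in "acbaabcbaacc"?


Input: "acbaabcbaacc"
Scanning for longest run:
  Position 1 ('c'): new char, reset run to 1
  Position 2 ('b'): new char, reset run to 1
  Position 3 ('a'): new char, reset run to 1
  Position 4 ('a'): continues run of 'a', length=2
  Position 5 ('b'): new char, reset run to 1
  Position 6 ('c'): new char, reset run to 1
  Position 7 ('b'): new char, reset run to 1
  Position 8 ('a'): new char, reset run to 1
  Position 9 ('a'): continues run of 'a', length=2
  Position 10 ('c'): new char, reset run to 1
  Position 11 ('c'): continues run of 'c', length=2
Longest run: 'a' with length 2

2


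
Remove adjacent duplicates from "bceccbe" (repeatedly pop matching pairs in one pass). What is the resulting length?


Input: bceccbe
Stack-based adjacent duplicate removal:
  Read 'b': push. Stack: b
  Read 'c': push. Stack: bc
  Read 'e': push. Stack: bce
  Read 'c': push. Stack: bcec
  Read 'c': matches stack top 'c' => pop. Stack: bce
  Read 'b': push. Stack: bceb
  Read 'e': push. Stack: bcebe
Final stack: "bcebe" (length 5)

5


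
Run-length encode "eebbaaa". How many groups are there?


Input: eebbaaa
Scanning for consecutive runs:
  Group 1: 'e' x 2 (positions 0-1)
  Group 2: 'b' x 2 (positions 2-3)
  Group 3: 'a' x 3 (positions 4-6)
Total groups: 3

3


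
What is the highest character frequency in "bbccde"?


Input: bbccde
Character counts:
  'b': 2
  'c': 2
  'd': 1
  'e': 1
Maximum frequency: 2

2


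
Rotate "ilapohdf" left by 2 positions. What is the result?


Input: "ilapohdf", rotate left by 2
First 2 characters: "il"
Remaining characters: "apohdf"
Concatenate remaining + first: "apohdf" + "il" = "apohdfil"

apohdfil


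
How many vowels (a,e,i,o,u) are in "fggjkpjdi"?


Input: fggjkpjdi
Checking each character:
  'f' at position 0: consonant
  'g' at position 1: consonant
  'g' at position 2: consonant
  'j' at position 3: consonant
  'k' at position 4: consonant
  'p' at position 5: consonant
  'j' at position 6: consonant
  'd' at position 7: consonant
  'i' at position 8: vowel (running total: 1)
Total vowels: 1

1


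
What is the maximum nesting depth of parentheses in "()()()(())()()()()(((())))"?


Input: "()()()(())()()()()(((())))"
Tracking depth:
  Position 0 '(': depth becomes 1
  Position 1 ')': depth becomes 0
  Position 2 '(': depth becomes 1
  Position 3 ')': depth becomes 0
  Position 4 '(': depth becomes 1
  Position 5 ')': depth becomes 0
  Position 6 '(': depth becomes 1
  Position 7 '(': depth becomes 2
  Position 8 ')': depth becomes 1
  Position 9 ')': depth becomes 0
  Position 10 '(': depth becomes 1
  Position 11 ')': depth becomes 0
  Position 12 '(': depth becomes 1
  Position 13 ')': depth becomes 0
  Position 14 '(': depth becomes 1
  Position 15 ')': depth becomes 0
  Position 16 '(': depth becomes 1
  Position 17 ')': depth becomes 0
  Position 18 '(': depth becomes 1
  Position 19 '(': depth becomes 2
  Position 20 '(': depth becomes 3
  Position 21 '(': depth becomes 4
  Position 22 ')': depth becomes 3
  Position 23 ')': depth becomes 2
  Position 24 ')': depth becomes 1
  Position 25 ')': depth becomes 0
Maximum depth reached: 4

4


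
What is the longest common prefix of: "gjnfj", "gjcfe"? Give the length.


Words: gjnfj, gjcfe
  Position 0: all 'g' => match
  Position 1: all 'j' => match
  Position 2: ('n', 'c') => mismatch, stop
LCP = "gj" (length 2)

2


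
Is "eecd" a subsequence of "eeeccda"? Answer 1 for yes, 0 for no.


Check if "eecd" is a subsequence of "eeeccda"
Greedy scan:
  Position 0 ('e'): matches sub[0] = 'e'
  Position 1 ('e'): matches sub[1] = 'e'
  Position 2 ('e'): no match needed
  Position 3 ('c'): matches sub[2] = 'c'
  Position 4 ('c'): no match needed
  Position 5 ('d'): matches sub[3] = 'd'
  Position 6 ('a'): no match needed
All 4 characters matched => is a subsequence

1


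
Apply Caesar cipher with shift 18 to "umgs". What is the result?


Caesar cipher: shift "umgs" by 18
  'u' (pos 20) + 18 = pos 12 = 'm'
  'm' (pos 12) + 18 = pos 4 = 'e'
  'g' (pos 6) + 18 = pos 24 = 'y'
  's' (pos 18) + 18 = pos 10 = 'k'
Result: meyk

meyk


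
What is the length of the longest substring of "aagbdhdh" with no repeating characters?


Input: "aagbdhdh"
Sliding window (track last position of each char):
  Position 0 ('a'): window [0,0] length 1 -- new best
  Position 1 ('a'): repeat (last at 0), move window start to 1
  Position 1 ('a'): window [1,1] length 1
  Position 2 ('g'): window [1,2] length 2 -- new best
  Position 3 ('b'): window [1,3] length 3 -- new best
  Position 4 ('d'): window [1,4] length 4 -- new best
  Position 5 ('h'): window [1,5] length 5 -- new best
  Position 6 ('d'): repeat (last at 4), move window start to 5
  Position 6 ('d'): window [5,6] length 2
  Position 7 ('h'): repeat (last at 5), move window start to 6
  Position 7 ('h'): window [6,7] length 2
Longest substring with no repeats: "agbdh" with length 5

5


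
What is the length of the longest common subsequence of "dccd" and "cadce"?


LCS of "dccd" and "cadce"
DP table:
           c    a    d    c    e
      0    0    0    0    0    0
  d   0    0    0    1    1    1
  c   0    1    1    1    2    2
  c   0    1    1    1    2    2
  d   0    1    1    2    2    2
LCS length = dp[4][5] = 2

2


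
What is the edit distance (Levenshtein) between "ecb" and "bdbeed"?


Computing edit distance: "ecb" -> "bdbeed"
DP table:
           b    d    b    e    e    d
      0    1    2    3    4    5    6
  e   1    1    2    3    3    4    5
  c   2    2    2    3    4    4    5
  b   3    2    3    2    3    4    5
Edit distance = dp[3][6] = 5

5


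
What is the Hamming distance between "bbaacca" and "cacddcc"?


Comparing "bbaacca" and "cacddcc" position by position:
  Position 0: 'b' vs 'c' => differ
  Position 1: 'b' vs 'a' => differ
  Position 2: 'a' vs 'c' => differ
  Position 3: 'a' vs 'd' => differ
  Position 4: 'c' vs 'd' => differ
  Position 5: 'c' vs 'c' => same
  Position 6: 'a' vs 'c' => differ
Total differences (Hamming distance): 6

6


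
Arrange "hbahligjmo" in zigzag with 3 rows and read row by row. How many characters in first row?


Zigzag "hbahligjmo" into 3 rows:
Placing characters:
  'h' => row 0
  'b' => row 1
  'a' => row 2
  'h' => row 1
  'l' => row 0
  'i' => row 1
  'g' => row 2
  'j' => row 1
  'm' => row 0
  'o' => row 1
Rows:
  Row 0: "hlm"
  Row 1: "bhijo"
  Row 2: "ag"
First row length: 3

3


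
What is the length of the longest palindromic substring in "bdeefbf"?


Input: "bdeefbf"
Checking substrings for palindromes:
  [4:7] "fbf" (len 3) => palindrome
  [2:4] "ee" (len 2) => palindrome
Longest palindromic substring: "fbf" with length 3

3


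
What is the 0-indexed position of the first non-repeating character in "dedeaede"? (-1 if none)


Input: dedeaede
Character frequencies:
  'a': 1
  'd': 3
  'e': 4
Scanning left to right for freq == 1:
  Position 0 ('d'): freq=3, skip
  Position 1 ('e'): freq=4, skip
  Position 2 ('d'): freq=3, skip
  Position 3 ('e'): freq=4, skip
  Position 4 ('a'): unique! => answer = 4

4


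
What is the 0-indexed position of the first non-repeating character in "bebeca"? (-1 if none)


Input: bebeca
Character frequencies:
  'a': 1
  'b': 2
  'c': 1
  'e': 2
Scanning left to right for freq == 1:
  Position 0 ('b'): freq=2, skip
  Position 1 ('e'): freq=2, skip
  Position 2 ('b'): freq=2, skip
  Position 3 ('e'): freq=2, skip
  Position 4 ('c'): unique! => answer = 4

4


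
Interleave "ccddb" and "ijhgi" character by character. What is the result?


Interleaving "ccddb" and "ijhgi":
  Position 0: 'c' from first, 'i' from second => "ci"
  Position 1: 'c' from first, 'j' from second => "cj"
  Position 2: 'd' from first, 'h' from second => "dh"
  Position 3: 'd' from first, 'g' from second => "dg"
  Position 4: 'b' from first, 'i' from second => "bi"
Result: cicjdhdgbi

cicjdhdgbi


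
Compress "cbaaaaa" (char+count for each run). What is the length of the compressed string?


Input: cbaaaaa
Runs:
  'c' x 1 => "c1"
  'b' x 1 => "b1"
  'a' x 5 => "a5"
Compressed: "c1b1a5"
Compressed length: 6

6


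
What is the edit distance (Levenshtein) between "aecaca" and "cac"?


Computing edit distance: "aecaca" -> "cac"
DP table:
           c    a    c
      0    1    2    3
  a   1    1    1    2
  e   2    2    2    2
  c   3    2    3    2
  a   4    3    2    3
  c   5    4    3    2
  a   6    5    4    3
Edit distance = dp[6][3] = 3

3


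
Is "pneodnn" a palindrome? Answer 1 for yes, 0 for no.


Input: pneodnn
Reversed: nndoenp
  Compare pos 0 ('p') with pos 6 ('n'): MISMATCH
  Compare pos 1 ('n') with pos 5 ('n'): match
  Compare pos 2 ('e') with pos 4 ('d'): MISMATCH
Result: not a palindrome

0


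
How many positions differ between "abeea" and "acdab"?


Comparing "abeea" and "acdab" position by position:
  Position 0: 'a' vs 'a' => same
  Position 1: 'b' vs 'c' => DIFFER
  Position 2: 'e' vs 'd' => DIFFER
  Position 3: 'e' vs 'a' => DIFFER
  Position 4: 'a' vs 'b' => DIFFER
Positions that differ: 4

4


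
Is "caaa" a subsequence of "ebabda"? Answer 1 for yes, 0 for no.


Check if "caaa" is a subsequence of "ebabda"
Greedy scan:
  Position 0 ('e'): no match needed
  Position 1 ('b'): no match needed
  Position 2 ('a'): no match needed
  Position 3 ('b'): no match needed
  Position 4 ('d'): no match needed
  Position 5 ('a'): no match needed
Only matched 0/4 characters => not a subsequence

0


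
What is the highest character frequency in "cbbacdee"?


Input: cbbacdee
Character counts:
  'a': 1
  'b': 2
  'c': 2
  'd': 1
  'e': 2
Maximum frequency: 2

2


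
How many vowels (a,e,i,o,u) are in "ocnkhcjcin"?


Input: ocnkhcjcin
Checking each character:
  'o' at position 0: vowel (running total: 1)
  'c' at position 1: consonant
  'n' at position 2: consonant
  'k' at position 3: consonant
  'h' at position 4: consonant
  'c' at position 5: consonant
  'j' at position 6: consonant
  'c' at position 7: consonant
  'i' at position 8: vowel (running total: 2)
  'n' at position 9: consonant
Total vowels: 2

2


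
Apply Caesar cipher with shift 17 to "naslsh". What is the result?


Caesar cipher: shift "naslsh" by 17
  'n' (pos 13) + 17 = pos 4 = 'e'
  'a' (pos 0) + 17 = pos 17 = 'r'
  's' (pos 18) + 17 = pos 9 = 'j'
  'l' (pos 11) + 17 = pos 2 = 'c'
  's' (pos 18) + 17 = pos 9 = 'j'
  'h' (pos 7) + 17 = pos 24 = 'y'
Result: erjcjy

erjcjy


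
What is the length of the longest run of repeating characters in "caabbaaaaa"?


Input: "caabbaaaaa"
Scanning for longest run:
  Position 1 ('a'): new char, reset run to 1
  Position 2 ('a'): continues run of 'a', length=2
  Position 3 ('b'): new char, reset run to 1
  Position 4 ('b'): continues run of 'b', length=2
  Position 5 ('a'): new char, reset run to 1
  Position 6 ('a'): continues run of 'a', length=2
  Position 7 ('a'): continues run of 'a', length=3
  Position 8 ('a'): continues run of 'a', length=4
  Position 9 ('a'): continues run of 'a', length=5
Longest run: 'a' with length 5

5


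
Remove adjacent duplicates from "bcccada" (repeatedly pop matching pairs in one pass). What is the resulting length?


Input: bcccada
Stack-based adjacent duplicate removal:
  Read 'b': push. Stack: b
  Read 'c': push. Stack: bc
  Read 'c': matches stack top 'c' => pop. Stack: b
  Read 'c': push. Stack: bc
  Read 'a': push. Stack: bca
  Read 'd': push. Stack: bcad
  Read 'a': push. Stack: bcada
Final stack: "bcada" (length 5)

5


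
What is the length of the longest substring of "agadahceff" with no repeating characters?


Input: "agadahceff"
Sliding window (track last position of each char):
  Position 0 ('a'): window [0,0] length 1 -- new best
  Position 1 ('g'): window [0,1] length 2 -- new best
  Position 2 ('a'): repeat (last at 0), move window start to 1
  Position 2 ('a'): window [1,2] length 2
  Position 3 ('d'): window [1,3] length 3 -- new best
  Position 4 ('a'): repeat (last at 2), move window start to 3
  Position 4 ('a'): window [3,4] length 2
  Position 5 ('h'): window [3,5] length 3
  Position 6 ('c'): window [3,6] length 4 -- new best
  Position 7 ('e'): window [3,7] length 5 -- new best
  Position 8 ('f'): window [3,8] length 6 -- new best
  Position 9 ('f'): repeat (last at 8), move window start to 9
  Position 9 ('f'): window [9,9] length 1
Longest substring with no repeats: "dahcef" with length 6

6


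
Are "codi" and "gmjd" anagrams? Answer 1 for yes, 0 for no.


Strings: "codi", "gmjd"
Sorted first:  cdio
Sorted second: dgjm
Differ at position 0: 'c' vs 'd' => not anagrams

0


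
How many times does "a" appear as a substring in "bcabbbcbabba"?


Searching for "a" in "bcabbbcbabba"
Scanning each position:
  Position 0: "b" => no
  Position 1: "c" => no
  Position 2: "a" => MATCH
  Position 3: "b" => no
  Position 4: "b" => no
  Position 5: "b" => no
  Position 6: "c" => no
  Position 7: "b" => no
  Position 8: "a" => MATCH
  Position 9: "b" => no
  Position 10: "b" => no
  Position 11: "a" => MATCH
Total occurrences: 3

3


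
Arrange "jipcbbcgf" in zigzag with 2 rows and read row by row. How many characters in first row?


Zigzag "jipcbbcgf" into 2 rows:
Placing characters:
  'j' => row 0
  'i' => row 1
  'p' => row 0
  'c' => row 1
  'b' => row 0
  'b' => row 1
  'c' => row 0
  'g' => row 1
  'f' => row 0
Rows:
  Row 0: "jpbcf"
  Row 1: "icbg"
First row length: 5

5


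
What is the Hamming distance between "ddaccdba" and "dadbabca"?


Comparing "ddaccdba" and "dadbabca" position by position:
  Position 0: 'd' vs 'd' => same
  Position 1: 'd' vs 'a' => differ
  Position 2: 'a' vs 'd' => differ
  Position 3: 'c' vs 'b' => differ
  Position 4: 'c' vs 'a' => differ
  Position 5: 'd' vs 'b' => differ
  Position 6: 'b' vs 'c' => differ
  Position 7: 'a' vs 'a' => same
Total differences (Hamming distance): 6

6


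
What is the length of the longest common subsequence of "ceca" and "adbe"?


LCS of "ceca" and "adbe"
DP table:
           a    d    b    e
      0    0    0    0    0
  c   0    0    0    0    0
  e   0    0    0    0    1
  c   0    0    0    0    1
  a   0    1    1    1    1
LCS length = dp[4][4] = 1

1


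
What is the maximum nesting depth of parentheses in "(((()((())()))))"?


Input: "(((()((())()))))"
Tracking depth:
  Position 0 '(': depth becomes 1
  Position 1 '(': depth becomes 2
  Position 2 '(': depth becomes 3
  Position 3 '(': depth becomes 4
  Position 4 ')': depth becomes 3
  Position 5 '(': depth becomes 4
  Position 6 '(': depth becomes 5
  Position 7 '(': depth becomes 6
  Position 8 ')': depth becomes 5
  Position 9 ')': depth becomes 4
  Position 10 '(': depth becomes 5
  Position 11 ')': depth becomes 4
  Position 12 ')': depth becomes 3
  Position 13 ')': depth becomes 2
  Position 14 ')': depth becomes 1
  Position 15 ')': depth becomes 0
Maximum depth reached: 6

6


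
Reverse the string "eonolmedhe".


Input: eonolmedhe
Reading characters right to left:
  Position 9: 'e'
  Position 8: 'h'
  Position 7: 'd'
  Position 6: 'e'
  Position 5: 'm'
  Position 4: 'l'
  Position 3: 'o'
  Position 2: 'n'
  Position 1: 'o'
  Position 0: 'e'
Reversed: ehdemlonoe

ehdemlonoe


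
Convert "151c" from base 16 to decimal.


Input: "151c" in base 16
Positional expansion:
  Digit '1' (value 1) x 16^3 = 4096
  Digit '5' (value 5) x 16^2 = 1280
  Digit '1' (value 1) x 16^1 = 16
  Digit 'c' (value 12) x 16^0 = 12
Sum = 5404

5404


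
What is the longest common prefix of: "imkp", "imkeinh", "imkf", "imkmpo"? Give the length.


Words: imkp, imkeinh, imkf, imkmpo
  Position 0: all 'i' => match
  Position 1: all 'm' => match
  Position 2: all 'k' => match
  Position 3: ('p', 'e', 'f', 'm') => mismatch, stop
LCP = "imk" (length 3)

3


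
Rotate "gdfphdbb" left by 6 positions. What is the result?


Input: "gdfphdbb", rotate left by 6
First 6 characters: "gdfphd"
Remaining characters: "bb"
Concatenate remaining + first: "bb" + "gdfphd" = "bbgdfphd"

bbgdfphd


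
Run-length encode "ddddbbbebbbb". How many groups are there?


Input: ddddbbbebbbb
Scanning for consecutive runs:
  Group 1: 'd' x 4 (positions 0-3)
  Group 2: 'b' x 3 (positions 4-6)
  Group 3: 'e' x 1 (positions 7-7)
  Group 4: 'b' x 4 (positions 8-11)
Total groups: 4

4


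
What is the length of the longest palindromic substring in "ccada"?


Input: "ccada"
Checking substrings for palindromes:
  [2:5] "ada" (len 3) => palindrome
  [0:2] "cc" (len 2) => palindrome
Longest palindromic substring: "ada" with length 3

3


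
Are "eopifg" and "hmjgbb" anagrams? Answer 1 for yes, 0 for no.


Strings: "eopifg", "hmjgbb"
Sorted first:  efgiop
Sorted second: bbghjm
Differ at position 0: 'e' vs 'b' => not anagrams

0


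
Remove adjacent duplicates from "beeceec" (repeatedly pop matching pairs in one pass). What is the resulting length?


Input: beeceec
Stack-based adjacent duplicate removal:
  Read 'b': push. Stack: b
  Read 'e': push. Stack: be
  Read 'e': matches stack top 'e' => pop. Stack: b
  Read 'c': push. Stack: bc
  Read 'e': push. Stack: bce
  Read 'e': matches stack top 'e' => pop. Stack: bc
  Read 'c': matches stack top 'c' => pop. Stack: b
Final stack: "b" (length 1)

1


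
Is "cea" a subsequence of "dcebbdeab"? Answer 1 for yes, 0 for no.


Check if "cea" is a subsequence of "dcebbdeab"
Greedy scan:
  Position 0 ('d'): no match needed
  Position 1 ('c'): matches sub[0] = 'c'
  Position 2 ('e'): matches sub[1] = 'e'
  Position 3 ('b'): no match needed
  Position 4 ('b'): no match needed
  Position 5 ('d'): no match needed
  Position 6 ('e'): no match needed
  Position 7 ('a'): matches sub[2] = 'a'
  Position 8 ('b'): no match needed
All 3 characters matched => is a subsequence

1


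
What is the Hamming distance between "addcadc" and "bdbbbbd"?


Comparing "addcadc" and "bdbbbbd" position by position:
  Position 0: 'a' vs 'b' => differ
  Position 1: 'd' vs 'd' => same
  Position 2: 'd' vs 'b' => differ
  Position 3: 'c' vs 'b' => differ
  Position 4: 'a' vs 'b' => differ
  Position 5: 'd' vs 'b' => differ
  Position 6: 'c' vs 'd' => differ
Total differences (Hamming distance): 6

6


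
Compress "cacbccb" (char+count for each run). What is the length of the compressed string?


Input: cacbccb
Runs:
  'c' x 1 => "c1"
  'a' x 1 => "a1"
  'c' x 1 => "c1"
  'b' x 1 => "b1"
  'c' x 2 => "c2"
  'b' x 1 => "b1"
Compressed: "c1a1c1b1c2b1"
Compressed length: 12

12


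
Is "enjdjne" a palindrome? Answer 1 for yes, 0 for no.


Input: enjdjne
Reversed: enjdjne
  Compare pos 0 ('e') with pos 6 ('e'): match
  Compare pos 1 ('n') with pos 5 ('n'): match
  Compare pos 2 ('j') with pos 4 ('j'): match
Result: palindrome

1


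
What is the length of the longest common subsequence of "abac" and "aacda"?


LCS of "abac" and "aacda"
DP table:
           a    a    c    d    a
      0    0    0    0    0    0
  a   0    1    1    1    1    1
  b   0    1    1    1    1    1
  a   0    1    2    2    2    2
  c   0    1    2    3    3    3
LCS length = dp[4][5] = 3

3


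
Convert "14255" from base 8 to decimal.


Input: "14255" in base 8
Positional expansion:
  Digit '1' (value 1) x 8^4 = 4096
  Digit '4' (value 4) x 8^3 = 2048
  Digit '2' (value 2) x 8^2 = 128
  Digit '5' (value 5) x 8^1 = 40
  Digit '5' (value 5) x 8^0 = 5
Sum = 6317

6317


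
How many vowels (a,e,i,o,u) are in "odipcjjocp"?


Input: odipcjjocp
Checking each character:
  'o' at position 0: vowel (running total: 1)
  'd' at position 1: consonant
  'i' at position 2: vowel (running total: 2)
  'p' at position 3: consonant
  'c' at position 4: consonant
  'j' at position 5: consonant
  'j' at position 6: consonant
  'o' at position 7: vowel (running total: 3)
  'c' at position 8: consonant
  'p' at position 9: consonant
Total vowels: 3

3


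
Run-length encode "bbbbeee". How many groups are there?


Input: bbbbeee
Scanning for consecutive runs:
  Group 1: 'b' x 4 (positions 0-3)
  Group 2: 'e' x 3 (positions 4-6)
Total groups: 2

2


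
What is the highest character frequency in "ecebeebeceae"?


Input: ecebeebeceae
Character counts:
  'a': 1
  'b': 2
  'c': 2
  'e': 7
Maximum frequency: 7

7


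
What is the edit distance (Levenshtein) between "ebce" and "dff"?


Computing edit distance: "ebce" -> "dff"
DP table:
           d    f    f
      0    1    2    3
  e   1    1    2    3
  b   2    2    2    3
  c   3    3    3    3
  e   4    4    4    4
Edit distance = dp[4][3] = 4

4


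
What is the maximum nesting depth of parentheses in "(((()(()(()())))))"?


Input: "(((()(()(()())))))"
Tracking depth:
  Position 0 '(': depth becomes 1
  Position 1 '(': depth becomes 2
  Position 2 '(': depth becomes 3
  Position 3 '(': depth becomes 4
  Position 4 ')': depth becomes 3
  Position 5 '(': depth becomes 4
  Position 6 '(': depth becomes 5
  Position 7 ')': depth becomes 4
  Position 8 '(': depth becomes 5
  Position 9 '(': depth becomes 6
  Position 10 ')': depth becomes 5
  Position 11 '(': depth becomes 6
  Position 12 ')': depth becomes 5
  Position 13 ')': depth becomes 4
  Position 14 ')': depth becomes 3
  Position 15 ')': depth becomes 2
  Position 16 ')': depth becomes 1
  Position 17 ')': depth becomes 0
Maximum depth reached: 6

6


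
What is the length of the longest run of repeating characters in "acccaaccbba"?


Input: "acccaaccbba"
Scanning for longest run:
  Position 1 ('c'): new char, reset run to 1
  Position 2 ('c'): continues run of 'c', length=2
  Position 3 ('c'): continues run of 'c', length=3
  Position 4 ('a'): new char, reset run to 1
  Position 5 ('a'): continues run of 'a', length=2
  Position 6 ('c'): new char, reset run to 1
  Position 7 ('c'): continues run of 'c', length=2
  Position 8 ('b'): new char, reset run to 1
  Position 9 ('b'): continues run of 'b', length=2
  Position 10 ('a'): new char, reset run to 1
Longest run: 'c' with length 3

3


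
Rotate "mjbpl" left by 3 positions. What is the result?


Input: "mjbpl", rotate left by 3
First 3 characters: "mjb"
Remaining characters: "pl"
Concatenate remaining + first: "pl" + "mjb" = "plmjb"

plmjb


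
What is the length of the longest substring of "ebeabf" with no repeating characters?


Input: "ebeabf"
Sliding window (track last position of each char):
  Position 0 ('e'): window [0,0] length 1 -- new best
  Position 1 ('b'): window [0,1] length 2 -- new best
  Position 2 ('e'): repeat (last at 0), move window start to 1
  Position 2 ('e'): window [1,2] length 2
  Position 3 ('a'): window [1,3] length 3 -- new best
  Position 4 ('b'): repeat (last at 1), move window start to 2
  Position 4 ('b'): window [2,4] length 3
  Position 5 ('f'): window [2,5] length 4 -- new best
Longest substring with no repeats: "eabf" with length 4

4


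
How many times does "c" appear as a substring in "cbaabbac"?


Searching for "c" in "cbaabbac"
Scanning each position:
  Position 0: "c" => MATCH
  Position 1: "b" => no
  Position 2: "a" => no
  Position 3: "a" => no
  Position 4: "b" => no
  Position 5: "b" => no
  Position 6: "a" => no
  Position 7: "c" => MATCH
Total occurrences: 2

2


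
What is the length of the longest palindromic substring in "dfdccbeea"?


Input: "dfdccbeea"
Checking substrings for palindromes:
  [0:3] "dfd" (len 3) => palindrome
  [3:5] "cc" (len 2) => palindrome
  [6:8] "ee" (len 2) => palindrome
Longest palindromic substring: "dfd" with length 3

3


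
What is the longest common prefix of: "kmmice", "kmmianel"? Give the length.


Words: kmmice, kmmianel
  Position 0: all 'k' => match
  Position 1: all 'm' => match
  Position 2: all 'm' => match
  Position 3: all 'i' => match
  Position 4: ('c', 'a') => mismatch, stop
LCP = "kmmi" (length 4)

4


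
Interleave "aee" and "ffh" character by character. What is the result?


Interleaving "aee" and "ffh":
  Position 0: 'a' from first, 'f' from second => "af"
  Position 1: 'e' from first, 'f' from second => "ef"
  Position 2: 'e' from first, 'h' from second => "eh"
Result: afefeh

afefeh


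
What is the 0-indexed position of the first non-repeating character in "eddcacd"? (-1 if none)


Input: eddcacd
Character frequencies:
  'a': 1
  'c': 2
  'd': 3
  'e': 1
Scanning left to right for freq == 1:
  Position 0 ('e'): unique! => answer = 0

0


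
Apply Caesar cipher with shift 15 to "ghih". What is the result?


Caesar cipher: shift "ghih" by 15
  'g' (pos 6) + 15 = pos 21 = 'v'
  'h' (pos 7) + 15 = pos 22 = 'w'
  'i' (pos 8) + 15 = pos 23 = 'x'
  'h' (pos 7) + 15 = pos 22 = 'w'
Result: vwxw

vwxw


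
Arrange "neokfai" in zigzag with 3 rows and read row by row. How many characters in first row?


Zigzag "neokfai" into 3 rows:
Placing characters:
  'n' => row 0
  'e' => row 1
  'o' => row 2
  'k' => row 1
  'f' => row 0
  'a' => row 1
  'i' => row 2
Rows:
  Row 0: "nf"
  Row 1: "eka"
  Row 2: "oi"
First row length: 2

2


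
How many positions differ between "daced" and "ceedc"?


Comparing "daced" and "ceedc" position by position:
  Position 0: 'd' vs 'c' => DIFFER
  Position 1: 'a' vs 'e' => DIFFER
  Position 2: 'c' vs 'e' => DIFFER
  Position 3: 'e' vs 'd' => DIFFER
  Position 4: 'd' vs 'c' => DIFFER
Positions that differ: 5

5


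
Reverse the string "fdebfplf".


Input: fdebfplf
Reading characters right to left:
  Position 7: 'f'
  Position 6: 'l'
  Position 5: 'p'
  Position 4: 'f'
  Position 3: 'b'
  Position 2: 'e'
  Position 1: 'd'
  Position 0: 'f'
Reversed: flpfbedf

flpfbedf


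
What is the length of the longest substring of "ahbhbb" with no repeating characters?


Input: "ahbhbb"
Sliding window (track last position of each char):
  Position 0 ('a'): window [0,0] length 1 -- new best
  Position 1 ('h'): window [0,1] length 2 -- new best
  Position 2 ('b'): window [0,2] length 3 -- new best
  Position 3 ('h'): repeat (last at 1), move window start to 2
  Position 3 ('h'): window [2,3] length 2
  Position 4 ('b'): repeat (last at 2), move window start to 3
  Position 4 ('b'): window [3,4] length 2
  Position 5 ('b'): repeat (last at 4), move window start to 5
  Position 5 ('b'): window [5,5] length 1
Longest substring with no repeats: "ahb" with length 3

3


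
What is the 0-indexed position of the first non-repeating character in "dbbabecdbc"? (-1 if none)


Input: dbbabecdbc
Character frequencies:
  'a': 1
  'b': 4
  'c': 2
  'd': 2
  'e': 1
Scanning left to right for freq == 1:
  Position 0 ('d'): freq=2, skip
  Position 1 ('b'): freq=4, skip
  Position 2 ('b'): freq=4, skip
  Position 3 ('a'): unique! => answer = 3

3


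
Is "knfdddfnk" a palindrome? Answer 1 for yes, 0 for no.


Input: knfdddfnk
Reversed: knfdddfnk
  Compare pos 0 ('k') with pos 8 ('k'): match
  Compare pos 1 ('n') with pos 7 ('n'): match
  Compare pos 2 ('f') with pos 6 ('f'): match
  Compare pos 3 ('d') with pos 5 ('d'): match
Result: palindrome

1


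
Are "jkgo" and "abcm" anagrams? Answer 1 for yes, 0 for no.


Strings: "jkgo", "abcm"
Sorted first:  gjko
Sorted second: abcm
Differ at position 0: 'g' vs 'a' => not anagrams

0


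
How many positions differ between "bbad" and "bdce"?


Comparing "bbad" and "bdce" position by position:
  Position 0: 'b' vs 'b' => same
  Position 1: 'b' vs 'd' => DIFFER
  Position 2: 'a' vs 'c' => DIFFER
  Position 3: 'd' vs 'e' => DIFFER
Positions that differ: 3

3
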